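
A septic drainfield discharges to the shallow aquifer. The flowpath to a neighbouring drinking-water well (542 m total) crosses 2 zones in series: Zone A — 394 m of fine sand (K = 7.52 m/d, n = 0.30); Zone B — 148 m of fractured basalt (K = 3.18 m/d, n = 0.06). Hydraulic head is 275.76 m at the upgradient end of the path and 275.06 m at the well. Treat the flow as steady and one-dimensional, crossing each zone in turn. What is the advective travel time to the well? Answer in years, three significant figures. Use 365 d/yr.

49.2 years

Total head drop ΔH = 275.76 − 275.06 = 0.70 m
Steady 1-D flow in series ⇒ the Darcy flux q is identical in every zone and the zone head losses add (resistances L/K in series).
Σ(L/K) = 394/7.52 + 148/3.18 = 52.39 + 46.54 = 98.93 d
q = ΔH / Σ(L/K) = 0.70 / 98.93 = 0.007075 m/d (same in every zone)
Zone A: v = q/n = 0.007075/0.30 = 0.02358 m/d → t_A = 394/0.02358 = 16710 d
Zone B: v = q/n = 0.007075/0.06 = 0.1179 m/d → t_B = 148/0.1179 = 1255 d
Total t = 16710 + 1255 = 17960 d
   = 17960 / 365 = 49.2 yr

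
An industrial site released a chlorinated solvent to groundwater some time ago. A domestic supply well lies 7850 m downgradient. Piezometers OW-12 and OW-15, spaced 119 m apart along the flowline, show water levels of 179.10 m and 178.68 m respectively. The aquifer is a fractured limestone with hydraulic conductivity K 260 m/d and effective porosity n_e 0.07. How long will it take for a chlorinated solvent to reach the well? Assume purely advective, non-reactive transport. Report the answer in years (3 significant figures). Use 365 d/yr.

1.64 years

Hydraulic gradient i = (179.10 − 178.68) / 119 = 0.42 / 119 = 0.003529
Darcy flux q = K·i = 260 × 0.003529 = 0.9176 m/d
v = Ki/n = 260·0.003529/0.07 = 13.11 m/d
t = L / v = 7850 / 13.11 = 598.8 d
   = 598.8 / 365 = 1.64 yr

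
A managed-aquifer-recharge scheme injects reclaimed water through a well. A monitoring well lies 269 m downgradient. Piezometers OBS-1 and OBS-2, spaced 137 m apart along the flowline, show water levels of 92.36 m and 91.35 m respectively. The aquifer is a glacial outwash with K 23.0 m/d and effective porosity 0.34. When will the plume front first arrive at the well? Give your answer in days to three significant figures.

Hydraulic gradient i = (92.36 − 91.35) / 137 = 1.01 / 137 = 0.007372
q = Ki = 23.0 × 0.007372 = 0.1696 m/d
Seepage velocity v = q / n = 0.1696 / 0.34 = 0.4987 m/d
t = L / v = 269 / 0.4987 = 539.4 d

539 days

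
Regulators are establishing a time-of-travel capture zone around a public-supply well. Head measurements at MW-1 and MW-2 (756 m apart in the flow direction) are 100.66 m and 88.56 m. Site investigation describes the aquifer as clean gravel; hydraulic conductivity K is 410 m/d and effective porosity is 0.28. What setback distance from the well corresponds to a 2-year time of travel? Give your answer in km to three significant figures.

Hydraulic gradient i = (100.66 − 88.56) / 756 = 12.10 / 756 = 0.01601
q = Ki = 410 × 0.01601 = 6.562 m/d
Average linear velocity = 6.562 / 0.28 = 23.44 m/d
T = 2 yr × 365 = 730 d
L = v × T = 23.44 × 730 = 17110 m
   = 17.1 km

17.1 km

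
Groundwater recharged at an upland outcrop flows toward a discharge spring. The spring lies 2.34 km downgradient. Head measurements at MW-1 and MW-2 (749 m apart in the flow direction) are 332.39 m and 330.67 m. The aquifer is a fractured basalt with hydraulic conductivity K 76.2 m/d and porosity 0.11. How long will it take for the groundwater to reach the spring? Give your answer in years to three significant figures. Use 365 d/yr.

4.03 years

Hydraulic gradient i = (332.39 − 330.67) / 749 = 1.72 / 749 = 0.002296
Specific discharge q = 76.2 × 0.002296 = 0.1750 m/d
Seepage velocity v = q / n = 0.1750 / 0.11 = 1.591 m/d
L = 2.34 km = 2340 m
t = L / v = 2340 / 1.591 = 1471 d
   = 1471 / 365 = 4.03 yr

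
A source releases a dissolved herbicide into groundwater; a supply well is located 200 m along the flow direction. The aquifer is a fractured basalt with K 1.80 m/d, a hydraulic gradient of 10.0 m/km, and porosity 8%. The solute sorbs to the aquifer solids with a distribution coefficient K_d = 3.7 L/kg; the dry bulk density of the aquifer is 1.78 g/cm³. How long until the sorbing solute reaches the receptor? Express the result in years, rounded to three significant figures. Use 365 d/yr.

203 years

Darcy flux q = K·i = 1.80 × 0.010 = 0.01800 m/d
Seepage velocity v = q / n = 0.01800 / 0.08 = 0.2250 m/d
Retardation R = 1 + ρ_b·K_d/n = 1 + 1.78×3.7/0.08 = 83.33
Contaminant velocity v_c = v/R = 0.2250/83.33 = 0.002700 m/d
t = L/v_c = 200/0.002700 = 74070 d
   = 74070/365 = 203 yr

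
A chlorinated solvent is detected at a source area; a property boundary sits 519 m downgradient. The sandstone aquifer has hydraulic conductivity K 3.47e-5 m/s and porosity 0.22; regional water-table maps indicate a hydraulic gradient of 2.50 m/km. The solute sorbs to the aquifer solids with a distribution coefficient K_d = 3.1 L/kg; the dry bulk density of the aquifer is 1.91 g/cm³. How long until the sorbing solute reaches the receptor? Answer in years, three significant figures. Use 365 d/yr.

K = 3.47e-5 m/s × 86400 s/d = 2.998 m/d
Darcy flux q = K·i = 2.998 × 0.0025 = 0.007495 m/d
Seepage velocity v = q / n = 0.007495 / 0.22 = 0.03407 m/d
Retardation R = 1 + ρ_b·K_d/n = 1 + 1.91×3.1/0.22 = 27.91
Contaminant velocity v_c = v/R = 0.03407/27.91 = 0.001221 m/d
t = L/v_c = 519/0.001221 = 425200 d
   = 425200/365 = 1170 yr

1170 years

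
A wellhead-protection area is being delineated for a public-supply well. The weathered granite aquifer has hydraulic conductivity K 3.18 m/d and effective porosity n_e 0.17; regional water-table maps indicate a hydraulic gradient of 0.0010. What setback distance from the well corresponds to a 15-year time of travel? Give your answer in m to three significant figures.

Specific discharge q = 3.18 × 0.0010 = 0.003180 m/d
Seepage velocity v = q / n = 0.003180 / 0.17 = 0.01871 m/d
T = 15 yr × 365 = 5475 d
L = v × T = 0.01871 × 5475 = 102.4 m

102 m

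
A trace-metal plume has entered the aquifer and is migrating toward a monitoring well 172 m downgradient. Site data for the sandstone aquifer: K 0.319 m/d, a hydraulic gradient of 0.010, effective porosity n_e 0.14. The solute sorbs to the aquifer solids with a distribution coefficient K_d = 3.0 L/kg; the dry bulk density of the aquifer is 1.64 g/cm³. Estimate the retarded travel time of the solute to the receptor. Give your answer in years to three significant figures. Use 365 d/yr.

747 years

q = Ki = 0.319 × 0.010 = 0.003190 m/d
v_s = q/n_e = 0.003190/0.14 = 0.02279 m/d
Retardation R = 1 + ρ_b·K_d/n = 1 + 1.64×3.0/0.14 = 36.14
Contaminant velocity v_c = v/R = 0.02279/36.14 = 6.304e-4 m/d
t = L/v_c = 172/6.304e-4 = 272800 d
   = 272800/365 = 747 yr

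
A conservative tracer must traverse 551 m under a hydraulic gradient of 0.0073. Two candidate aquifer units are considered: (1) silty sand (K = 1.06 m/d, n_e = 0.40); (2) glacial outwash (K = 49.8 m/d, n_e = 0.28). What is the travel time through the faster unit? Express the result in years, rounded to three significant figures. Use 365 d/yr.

Unit 1 (silty sand): v = 1.06×0.0073/0.40 = 0.01934 m/d, t = 551/0.01934 = 28480 d
Unit 2 (glacial outwash): v = 49.8×0.0073/0.28 = 1.298 m/d, t = 551/1.298 = 424.4 d
Faster: 424.4 d / 365 = 1.16 yr

1.16 years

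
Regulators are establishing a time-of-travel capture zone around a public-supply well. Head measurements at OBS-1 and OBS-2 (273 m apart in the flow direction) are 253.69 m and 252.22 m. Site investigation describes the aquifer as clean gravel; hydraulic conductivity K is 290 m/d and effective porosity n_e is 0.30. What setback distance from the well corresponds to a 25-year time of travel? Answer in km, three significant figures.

Hydraulic gradient i = (253.69 − 252.22) / 273 = 1.47 / 273 = 0.005385
Darcy flux q = K·i = 290 × 0.005385 = 1.562 m/d
v_s = q/n_e = 1.562/0.30 = 5.205 m/d
T = 25 yr × 365 = 9125 d
L = v × T = 5.205 × 9125 = 47500 m
   = 47.5 km

47.5 km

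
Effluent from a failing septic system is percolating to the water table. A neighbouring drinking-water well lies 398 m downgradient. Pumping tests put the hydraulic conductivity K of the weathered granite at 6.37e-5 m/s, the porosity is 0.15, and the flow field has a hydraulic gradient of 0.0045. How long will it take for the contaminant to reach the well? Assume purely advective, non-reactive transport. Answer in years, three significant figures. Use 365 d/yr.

6.60 years

K = 6.37e-5 m/s × 86400 s/d = 5.504 m/d
Specific discharge q = 5.504 × 0.0045 = 0.02477 m/d
Seepage velocity v = q / n = 0.02477 / 0.15 = 0.1651 m/d
t = L / v = 398 / 0.1651 = 2411 d
   = 2411 / 365 = 6.60 yr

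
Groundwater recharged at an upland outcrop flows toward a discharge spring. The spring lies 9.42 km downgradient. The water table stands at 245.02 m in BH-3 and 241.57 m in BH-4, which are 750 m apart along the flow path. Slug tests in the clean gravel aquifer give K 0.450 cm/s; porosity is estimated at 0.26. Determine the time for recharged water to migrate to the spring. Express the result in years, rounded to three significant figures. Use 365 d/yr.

3.75 years

Hydraulic gradient i = (245.02 − 241.57) / 750 = 3.45 / 750 = 0.004600
K = 0.450 cm/s × 864 = 388.8 m/d
Specific discharge q = 388.8 × 0.004600 = 1.788 m/d
Seepage velocity v = q / n = 1.788 / 0.26 = 6.879 m/d
L = 9.42 km = 9420 m
t = L / v = 9420 / 6.879 = 1369 d
   = 1369 / 365 = 3.75 yr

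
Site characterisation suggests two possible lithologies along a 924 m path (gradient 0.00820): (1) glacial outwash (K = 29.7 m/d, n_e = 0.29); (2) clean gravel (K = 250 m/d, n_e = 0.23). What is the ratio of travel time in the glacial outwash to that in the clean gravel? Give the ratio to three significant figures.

Unit 1 (glacial outwash): v = 29.7×0.0082/0.29 = 0.8398 m/d, t = 924/0.8398 = 1100 d
Unit 2 (clean gravel): v = 250×0.0082/0.23 = 8.913 m/d, t = 924/8.913 = 103.7 d
t(glacial outwash) / t(clean gravel) = 1100/103.7 = 10.6

10.6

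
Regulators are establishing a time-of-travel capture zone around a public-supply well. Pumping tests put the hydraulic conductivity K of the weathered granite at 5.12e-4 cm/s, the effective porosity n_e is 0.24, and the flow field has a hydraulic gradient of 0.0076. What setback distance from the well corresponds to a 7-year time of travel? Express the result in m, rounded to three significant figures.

K = 5.12e-4 cm/s × 864 = 0.4424 m/d
Darcy flux q = K·i = 0.4424 × 0.0076 = 0.003362 m/d
Average linear velocity = 0.003362 / 0.24 = 0.01401 m/d
T = 7 yr × 365 = 2555 d
L = v × T = 0.01401 × 2555 = 35.79 m

35.8 m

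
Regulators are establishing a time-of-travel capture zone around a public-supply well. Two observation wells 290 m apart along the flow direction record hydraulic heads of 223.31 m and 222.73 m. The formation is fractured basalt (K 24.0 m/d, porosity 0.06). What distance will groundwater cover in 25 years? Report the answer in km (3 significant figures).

Hydraulic gradient i = (223.31 − 222.73) / 290 = 0.58 / 290 = 0.002000
q = Ki = 24.0 × 0.002000 = 0.04800 m/d
Seepage velocity v = q / n = 0.04800 / 0.06 = 0.8000 m/d
T = 25 yr × 365 = 9125 d
L = v × T = 0.8000 × 9125 = 7300 m
   = 7.30 km

7.30 km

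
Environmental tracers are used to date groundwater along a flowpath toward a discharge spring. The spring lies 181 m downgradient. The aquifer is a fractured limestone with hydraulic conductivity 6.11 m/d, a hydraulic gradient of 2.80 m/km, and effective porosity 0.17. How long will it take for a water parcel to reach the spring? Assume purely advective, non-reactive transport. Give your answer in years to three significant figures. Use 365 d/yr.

4.93 years

Darcy flux q = K·i = 6.11 × 0.0028 = 0.01711 m/d
Average linear velocity = 0.01711 / 0.17 = 0.1006 m/d
t = L / v = 181 / 0.1006 = 1799 d
   = 1799 / 365 = 4.93 yr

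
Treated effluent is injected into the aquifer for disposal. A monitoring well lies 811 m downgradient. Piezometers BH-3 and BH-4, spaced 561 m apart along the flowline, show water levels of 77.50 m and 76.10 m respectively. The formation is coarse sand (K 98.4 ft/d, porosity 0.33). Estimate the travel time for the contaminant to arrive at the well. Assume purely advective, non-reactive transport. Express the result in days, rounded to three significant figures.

Hydraulic gradient i = (77.50 − 76.10) / 561 = 1.40 / 561 = 0.002496
K = 98.4 ft/d × 0.3048 = 29.99 m/d
Specific discharge q = 29.99 × 0.002496 = 0.07485 m/d
Average linear velocity = 0.07485 / 0.33 = 0.2268 m/d
t = L / v = 811 / 0.2268 = 3576 d

3580 days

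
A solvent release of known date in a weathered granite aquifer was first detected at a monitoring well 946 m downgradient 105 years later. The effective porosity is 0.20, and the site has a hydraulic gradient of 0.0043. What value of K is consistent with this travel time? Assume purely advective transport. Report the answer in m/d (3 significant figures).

t = 105 years = 38330 d
v = L / t = 946 / 38330 = 0.02468 m/d
K = v · n / i = 0.02468 × 0.20 / 0.0043 = 1.15 m/d

1.15 m/d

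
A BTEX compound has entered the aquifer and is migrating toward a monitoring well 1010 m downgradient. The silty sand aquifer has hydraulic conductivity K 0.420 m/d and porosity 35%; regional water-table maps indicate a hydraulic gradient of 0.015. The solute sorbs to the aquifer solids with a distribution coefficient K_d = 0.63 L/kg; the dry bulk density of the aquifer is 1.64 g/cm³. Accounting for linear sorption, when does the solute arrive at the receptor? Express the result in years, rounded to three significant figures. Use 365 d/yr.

q = Ki = 0.420 × 0.015 = 0.006300 m/d
v_s = q/n_e = 0.006300/0.35 = 0.01800 m/d
Retardation R = 1 + ρ_b·K_d/n = 1 + 1.64×0.63/0.35 = 3.952
Contaminant velocity v_c = v/R = 0.01800/3.952 = 0.004555 m/d
t = L/v_c = 1010/0.004555 = 221800 d
   = 221800/365 = 608 yr

608 years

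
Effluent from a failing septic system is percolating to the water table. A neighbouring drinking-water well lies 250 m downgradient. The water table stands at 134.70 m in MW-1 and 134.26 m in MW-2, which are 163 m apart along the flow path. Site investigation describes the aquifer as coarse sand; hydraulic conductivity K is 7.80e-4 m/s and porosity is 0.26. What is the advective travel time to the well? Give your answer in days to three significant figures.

Hydraulic gradient i = (134.70 − 134.26) / 163 = 0.44 / 163 = 0.002699
K = 7.80e-4 m/s × 86400 s/d = 67.39 m/d
Darcy flux q = K·i = 67.39 × 0.002699 = 0.1819 m/d
Seepage velocity v = q / n = 0.1819 / 0.26 = 0.6997 m/d
t = L / v = 250 / 0.6997 = 357.3 d

357 days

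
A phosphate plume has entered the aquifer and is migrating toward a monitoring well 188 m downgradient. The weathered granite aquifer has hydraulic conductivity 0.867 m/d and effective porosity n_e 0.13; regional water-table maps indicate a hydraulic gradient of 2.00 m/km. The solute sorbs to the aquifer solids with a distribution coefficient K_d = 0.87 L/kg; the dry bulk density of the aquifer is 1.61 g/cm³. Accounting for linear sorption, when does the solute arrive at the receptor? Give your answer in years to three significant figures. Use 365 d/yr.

455 years

q = Ki = 0.867 × 0.0020 = 0.001734 m/d
Seepage velocity v = q / n = 0.001734 / 0.13 = 0.01334 m/d
Retardation R = 1 + ρ_b·K_d/n = 1 + 1.61×0.87/0.13 = 11.77
Contaminant velocity v_c = v/R = 0.01334/11.77 = 0.001133 m/d
t = L/v_c = 188/0.001133 = 166000 d
   = 166000/365 = 455 yr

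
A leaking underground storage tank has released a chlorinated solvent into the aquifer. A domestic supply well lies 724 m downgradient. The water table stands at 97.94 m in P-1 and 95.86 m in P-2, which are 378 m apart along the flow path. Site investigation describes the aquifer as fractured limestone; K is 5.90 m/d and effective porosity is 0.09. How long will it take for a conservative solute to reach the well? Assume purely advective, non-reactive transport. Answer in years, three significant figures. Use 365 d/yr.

5.50 years

Hydraulic gradient i = (97.94 − 95.86) / 378 = 2.08 / 378 = 0.005503
Specific discharge q = 5.90 × 0.005503 = 0.03247 m/d
Seepage velocity v = q / n = 0.03247 / 0.09 = 0.3607 m/d
t = L / v = 724 / 0.3607 = 2007 d
   = 2007 / 365 = 5.50 yr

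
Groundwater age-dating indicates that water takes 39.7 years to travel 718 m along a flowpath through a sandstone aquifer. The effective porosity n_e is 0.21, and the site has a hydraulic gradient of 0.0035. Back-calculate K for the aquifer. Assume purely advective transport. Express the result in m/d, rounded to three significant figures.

t = 39.7 years = 14490 d
v = L / t = 718 / 14490 = 0.04955 m/d
K = v · n / i = 0.04955 × 0.21 / 0.0035 = 2.97 m/d

2.97 m/d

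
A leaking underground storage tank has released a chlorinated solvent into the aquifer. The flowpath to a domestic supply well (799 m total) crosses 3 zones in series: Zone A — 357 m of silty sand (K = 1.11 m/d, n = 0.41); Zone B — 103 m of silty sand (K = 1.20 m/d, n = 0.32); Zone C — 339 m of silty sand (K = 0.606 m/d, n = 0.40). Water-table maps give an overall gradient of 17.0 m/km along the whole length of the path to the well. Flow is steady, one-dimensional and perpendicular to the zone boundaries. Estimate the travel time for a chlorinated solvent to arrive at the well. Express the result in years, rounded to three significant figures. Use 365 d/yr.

61.4 years

Steady 1-D flow in series ⇒ the Darcy flux q is identical in every zone and the zone head losses add (resistances L/K in series).
Σ(L/K) = 357/1.11 + 103/1.20 + 339/0.606 = 321.6 + 85.83 + 559.4 = 966.9 d
K_eq = L_total / Σ(L/K) = 799 / 966.9 = 0.8264 m/d
q = K_eq · i = 0.8264 × 0.017 = 0.01405 m/d (same in every zone)
Zone A: v = q/n = 0.01405/0.41 = 0.03426 m/d → t_A = 357/0.03426 = 10420 d
Zone B: v = q/n = 0.01405/0.32 = 0.04390 m/d → t_B = 103/0.04390 = 2346 d
Zone C: v = q/n = 0.01405/0.40 = 0.03512 m/d → t_C = 339/0.03512 = 9652 d
Total t = 10420 + 2346 + 9652 = 22420 d
   = 22420 / 365 = 61.4 yr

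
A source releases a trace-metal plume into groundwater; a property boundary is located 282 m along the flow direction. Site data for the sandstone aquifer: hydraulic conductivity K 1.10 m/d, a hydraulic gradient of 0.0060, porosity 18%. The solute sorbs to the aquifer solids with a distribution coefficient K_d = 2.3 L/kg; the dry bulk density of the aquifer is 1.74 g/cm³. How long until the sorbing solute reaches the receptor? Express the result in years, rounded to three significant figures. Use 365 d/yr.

490 years

q = Ki = 1.10 × 0.0060 = 0.006600 m/d
v_s = q/n_e = 0.006600/0.18 = 0.03667 m/d
Retardation R = 1 + ρ_b·K_d/n = 1 + 1.74×2.3/0.18 = 23.23
Contaminant velocity v_c = v/R = 0.03667/23.23 = 0.001578 m/d
t = L/v_c = 282/0.001578 = 178700 d
   = 178700/365 = 490 yr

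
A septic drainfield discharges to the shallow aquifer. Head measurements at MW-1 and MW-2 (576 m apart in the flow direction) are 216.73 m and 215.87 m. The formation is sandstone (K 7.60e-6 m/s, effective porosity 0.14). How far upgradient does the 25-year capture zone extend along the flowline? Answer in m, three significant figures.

63.9 m

Hydraulic gradient i = (216.73 − 215.87) / 576 = 0.86 / 576 = 0.001493
K = 7.60e-6 m/s × 86400 s/d = 0.6566 m/d
Specific discharge q = 0.6566 × 0.001493 = 9.804e-4 m/d
Average linear velocity = 9.804e-4 / 0.14 = 0.007003 m/d
T = 25 yr × 365 = 9125 d
L = v × T = 0.007003 × 9125 = 63.90 m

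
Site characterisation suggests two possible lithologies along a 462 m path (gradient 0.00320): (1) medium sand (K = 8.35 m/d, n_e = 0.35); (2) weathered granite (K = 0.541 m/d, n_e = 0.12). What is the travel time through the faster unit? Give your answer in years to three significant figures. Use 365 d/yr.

Unit 1 (medium sand): v = 8.35×0.0032/0.35 = 0.07634 m/d, t = 462/0.07634 = 6052 d
Unit 2 (weathered granite): v = 0.541×0.0032/0.12 = 0.01443 m/d, t = 462/0.01443 = 32020 d
Faster: 6052 d / 365 = 16.6 yr

16.6 years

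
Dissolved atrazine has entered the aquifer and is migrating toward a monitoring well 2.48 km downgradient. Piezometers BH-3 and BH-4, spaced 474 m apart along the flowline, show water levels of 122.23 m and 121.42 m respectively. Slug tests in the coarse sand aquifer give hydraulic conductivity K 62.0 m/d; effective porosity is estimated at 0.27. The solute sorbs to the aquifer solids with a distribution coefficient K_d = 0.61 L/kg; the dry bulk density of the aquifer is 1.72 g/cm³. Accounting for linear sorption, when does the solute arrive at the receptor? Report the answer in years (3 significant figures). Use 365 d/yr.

84.6 years

Hydraulic gradient i = (122.23 − 121.42) / 474 = 0.81 / 474 = 0.001709
q = Ki = 62.0 × 0.001709 = 0.1059 m/d
v_s = q/n_e = 0.1059/0.27 = 0.3924 m/d
Retardation R = 1 + ρ_b·K_d/n = 1 + 1.72×0.61/0.27 = 4.886
Contaminant velocity v_c = v/R = 0.3924/4.886 = 0.08031 m/d
L = 2.48 km = 2480 m
t = L/v_c = 2480/0.08031 = 30880 d
   = 30880/365 = 84.6 yr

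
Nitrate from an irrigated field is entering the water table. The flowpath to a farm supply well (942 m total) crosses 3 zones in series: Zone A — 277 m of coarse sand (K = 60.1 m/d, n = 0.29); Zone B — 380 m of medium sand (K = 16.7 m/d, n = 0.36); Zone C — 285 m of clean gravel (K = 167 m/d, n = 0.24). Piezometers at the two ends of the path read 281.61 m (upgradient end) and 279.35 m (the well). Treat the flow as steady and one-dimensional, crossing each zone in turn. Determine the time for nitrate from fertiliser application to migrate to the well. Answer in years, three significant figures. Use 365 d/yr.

10.1 years

Total head drop ΔH = 281.61 − 279.35 = 2.26 m
Continuity: the same q passes through each zone, so ΔH = q·Σ(L_j/K_j) — the zones act as resistances in series.
Σ(L/K) = 277/60.1 + 380/16.7 + 285/167 = 4.609 + 22.75 + 1.707 = 29.07 d
q = ΔH / Σ(L/K) = 2.26 / 29.07 = 0.07774 m/d (same in every zone)
Zone A: v = q/n = 0.07774/0.29 = 0.2681 m/d → t_A = 277/0.2681 = 1033 d
Zone B: v = q/n = 0.07774/0.36 = 0.2160 m/d → t_B = 380/0.2160 = 1760 d
Zone C: v = q/n = 0.07774/0.24 = 0.3239 m/d → t_C = 285/0.3239 = 879.8 d
Total t = 1033 + 1760 + 879.8 = 3673 d
   = 3673 / 365 = 10.1 yr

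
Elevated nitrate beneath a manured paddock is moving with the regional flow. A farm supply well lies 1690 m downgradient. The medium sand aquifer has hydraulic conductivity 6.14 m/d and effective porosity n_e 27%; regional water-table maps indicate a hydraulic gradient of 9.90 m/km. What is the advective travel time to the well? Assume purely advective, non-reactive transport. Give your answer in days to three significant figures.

7510 days

Specific discharge q = 6.14 × 0.0099 = 0.06079 m/d
v = Ki/n = 6.14·0.0099/0.27 = 0.2251 m/d
t = L / v = 1690 / 0.2251 = 7507 d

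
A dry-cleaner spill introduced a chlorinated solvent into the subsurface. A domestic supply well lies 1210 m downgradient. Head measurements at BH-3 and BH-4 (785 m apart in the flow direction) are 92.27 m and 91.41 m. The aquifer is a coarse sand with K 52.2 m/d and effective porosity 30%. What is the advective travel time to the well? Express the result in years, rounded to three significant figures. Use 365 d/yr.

17.4 years

Hydraulic gradient i = (92.27 − 91.41) / 785 = 0.86 / 785 = 0.001096
Darcy flux q = K·i = 52.2 × 0.001096 = 0.05719 m/d
v = Ki/n = 52.2·0.001096/0.30 = 0.1906 m/d
t = L / v = 1210 / 0.1906 = 6348 d
   = 6348 / 365 = 17.4 yr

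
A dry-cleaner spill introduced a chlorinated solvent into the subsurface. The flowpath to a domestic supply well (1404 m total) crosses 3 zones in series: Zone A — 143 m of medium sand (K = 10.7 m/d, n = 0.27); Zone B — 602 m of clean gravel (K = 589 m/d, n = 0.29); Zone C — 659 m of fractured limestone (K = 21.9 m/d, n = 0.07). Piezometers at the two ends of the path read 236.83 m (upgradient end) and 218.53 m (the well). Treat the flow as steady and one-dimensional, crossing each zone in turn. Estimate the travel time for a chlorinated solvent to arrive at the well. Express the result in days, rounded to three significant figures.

Total head drop ΔH = 236.83 − 218.53 = 18.30 m
Continuity: the same q passes through each zone, so ΔH = q·Σ(L_j/K_j) — the zones act as resistances in series.
Σ(L/K) = 143/10.7 + 602/589 + 659/21.9 = 13.36 + 1.022 + 30.09 = 44.48 d
q = ΔH / Σ(L/K) = 18.30 / 44.48 = 0.4114 m/d (same in every zone)
Zone A: v = q/n = 0.4114/0.27 = 1.524 m/d → t_A = 143/1.524 = 93.84 d
Zone B: v = q/n = 0.4114/0.29 = 1.419 m/d → t_B = 602/1.419 = 424.3 d
Zone C: v = q/n = 0.4114/0.07 = 5.878 m/d → t_C = 659/5.878 = 112.1 d
Total t = 93.84 + 424.3 + 112.1 = 630.3 d

630 days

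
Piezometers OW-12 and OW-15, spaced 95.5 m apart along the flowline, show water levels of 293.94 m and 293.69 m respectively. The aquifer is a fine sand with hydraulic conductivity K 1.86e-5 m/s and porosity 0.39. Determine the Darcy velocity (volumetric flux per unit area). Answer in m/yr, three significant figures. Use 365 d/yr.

Hydraulic gradient i = (293.94 − 293.69) / 95.5 = 0.25 / 95.5 = 0.002618
K = 1.86e-5 m/s × 86400 s/d = 1.607 m/d
q = Ki = 1.607 × 0.002618 = 0.004207 m/d
   = 0.004207 × 365 = 1.54 m/yr

1.54 m/yr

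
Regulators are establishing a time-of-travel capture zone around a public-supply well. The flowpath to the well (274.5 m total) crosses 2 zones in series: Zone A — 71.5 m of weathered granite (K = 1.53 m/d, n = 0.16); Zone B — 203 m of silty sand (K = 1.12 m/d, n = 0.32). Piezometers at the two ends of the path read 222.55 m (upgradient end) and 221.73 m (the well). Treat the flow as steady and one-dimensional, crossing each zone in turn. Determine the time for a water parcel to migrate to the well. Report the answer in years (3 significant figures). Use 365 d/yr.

58.2 years

Total head drop ΔH = 222.55 − 221.73 = 0.82 m
Continuity: the same q passes through each zone, so ΔH = q·Σ(L_j/K_j) — the zones act as resistances in series.
Σ(L/K) = 71.5/1.53 + 203/1.12 = 46.73 + 181.2 = 228.0 d
q = ΔH / Σ(L/K) = 0.82 / 228.0 = 0.003597 m/d (same in every zone)
Zone A: v = q/n = 0.003597/0.16 = 0.02248 m/d → t_A = 71.5/0.02248 = 3181 d
Zone B: v = q/n = 0.003597/0.32 = 0.01124 m/d → t_B = 203/0.01124 = 18060 d
Total t = 3181 + 18060 = 21240 d
   = 21240 / 365 = 58.2 yr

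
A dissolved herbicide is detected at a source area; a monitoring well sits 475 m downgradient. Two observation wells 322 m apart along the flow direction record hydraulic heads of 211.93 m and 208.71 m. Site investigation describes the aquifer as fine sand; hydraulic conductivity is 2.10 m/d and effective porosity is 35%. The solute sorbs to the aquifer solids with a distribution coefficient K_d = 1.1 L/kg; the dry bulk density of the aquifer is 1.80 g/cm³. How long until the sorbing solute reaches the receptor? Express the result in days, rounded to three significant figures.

52700 days

Hydraulic gradient i = (211.93 − 208.71) / 322 = 3.22 / 322 = 0.01000
q = Ki = 2.10 × 0.01000 = 0.02100 m/d
v = Ki/n = 2.10·0.01000/0.35 = 0.06000 m/d
Retardation R = 1 + ρ_b·K_d/n = 1 + 1.80×1.1/0.35 = 6.657
Contaminant velocity v_c = v/R = 0.06000/6.657 = 0.009013 m/d
t = L/v_c = 475/0.009013 = 52700 d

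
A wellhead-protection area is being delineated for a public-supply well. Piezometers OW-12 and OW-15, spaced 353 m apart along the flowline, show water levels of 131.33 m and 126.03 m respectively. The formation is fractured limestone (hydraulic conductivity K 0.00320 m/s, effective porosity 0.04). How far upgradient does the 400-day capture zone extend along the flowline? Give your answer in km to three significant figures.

Hydraulic gradient i = (131.33 − 126.03) / 353 = 5.30 / 353 = 0.01501
K = 0.00320 m/s × 86400 s/d = 276.5 m/d
q = Ki = 276.5 × 0.01501 = 4.151 m/d
Seepage velocity v = q / n = 4.151 / 0.04 = 103.8 m/d
L = v × T = 103.8 × 400 = 41510 m
   = 41.5 km

41.5 km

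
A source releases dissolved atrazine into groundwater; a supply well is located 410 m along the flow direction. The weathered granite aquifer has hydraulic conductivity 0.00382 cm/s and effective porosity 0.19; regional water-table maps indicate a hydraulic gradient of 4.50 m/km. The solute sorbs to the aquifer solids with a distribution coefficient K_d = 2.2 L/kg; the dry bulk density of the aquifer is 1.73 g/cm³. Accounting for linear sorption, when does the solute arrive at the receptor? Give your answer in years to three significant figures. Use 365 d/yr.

K = 0.00382 cm/s × 864 = 3.300 m/d
Specific discharge q = 3.300 × 0.0045 = 0.01485 m/d
v_s = q/n_e = 0.01485/0.19 = 0.07817 m/d
Retardation R = 1 + ρ_b·K_d/n = 1 + 1.73×2.2/0.19 = 21.03
Contaminant velocity v_c = v/R = 0.07817/21.03 = 0.003717 m/d
t = L/v_c = 410/0.003717 = 110300 d
   = 110300/365 = 302 yr

302 years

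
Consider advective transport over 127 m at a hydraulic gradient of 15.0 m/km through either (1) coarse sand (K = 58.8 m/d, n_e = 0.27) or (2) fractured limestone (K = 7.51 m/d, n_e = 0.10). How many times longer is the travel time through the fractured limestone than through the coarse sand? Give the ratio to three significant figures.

Unit 1 (coarse sand): v = 58.8×0.015/0.27 = 3.267 m/d, t = 127/3.267 = 38.88 d
Unit 2 (fractured limestone): v = 7.51×0.015/0.10 = 1.126 m/d, t = 127/1.126 = 112.7 d
t(fractured limestone) / t(coarse sand) = 112.7/38.88 = 2.90

2.90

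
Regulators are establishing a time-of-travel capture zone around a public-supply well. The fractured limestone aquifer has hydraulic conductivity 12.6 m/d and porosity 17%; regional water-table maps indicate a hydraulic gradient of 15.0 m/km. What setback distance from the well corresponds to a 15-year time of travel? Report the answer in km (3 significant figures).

6.09 km

q = Ki = 12.6 × 0.015 = 0.1890 m/d
Seepage velocity v = q / n = 0.1890 / 0.17 = 1.112 m/d
T = 15 yr × 365 = 5475 d
L = v × T = 1.112 × 5475 = 6087 m
   = 6.09 km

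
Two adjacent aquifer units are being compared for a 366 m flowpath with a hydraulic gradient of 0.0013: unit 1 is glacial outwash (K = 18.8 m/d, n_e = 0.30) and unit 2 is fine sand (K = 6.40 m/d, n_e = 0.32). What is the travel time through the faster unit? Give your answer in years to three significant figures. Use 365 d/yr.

Unit 1 (glacial outwash): v = 18.8×0.0013/0.30 = 0.08147 m/d, t = 366/0.08147 = 4493 d
Unit 2 (fine sand): v = 6.40×0.0013/0.32 = 0.02600 m/d, t = 366/0.02600 = 14080 d
Faster: 4493 d / 365 = 12.3 yr

12.3 years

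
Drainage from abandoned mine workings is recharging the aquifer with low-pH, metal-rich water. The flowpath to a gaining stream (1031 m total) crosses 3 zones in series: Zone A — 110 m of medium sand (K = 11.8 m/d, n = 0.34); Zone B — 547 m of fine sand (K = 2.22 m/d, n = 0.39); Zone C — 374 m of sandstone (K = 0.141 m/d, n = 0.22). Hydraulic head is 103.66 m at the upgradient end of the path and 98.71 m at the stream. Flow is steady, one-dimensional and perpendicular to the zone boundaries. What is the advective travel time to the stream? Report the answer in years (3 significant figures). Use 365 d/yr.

536 years

Total head drop ΔH = 103.66 − 98.71 = 4.95 m
Continuity: the same q passes through each zone, so ΔH = q·Σ(L_j/K_j) — the zones act as resistances in series.
Σ(L/K) = 110/11.8 + 547/2.22 + 374/0.141 = 9.322 + 246.4 + 2652 = 2908 d
q = ΔH / Σ(L/K) = 4.95 / 2908 = 0.001702 m/d (same in every zone)
Zone A: v = q/n = 0.001702/0.34 = 0.005006 m/d → t_A = 110/0.005006 = 21970 d
Zone B: v = q/n = 0.001702/0.39 = 0.004364 m/d → t_B = 547/0.004364 = 125300 d
Zone C: v = q/n = 0.001702/0.22 = 0.007737 m/d → t_C = 374/0.007737 = 48340 d
Total t = 21970 + 125300 + 48340 = 195600 d
   = 195600 / 365 = 536 yr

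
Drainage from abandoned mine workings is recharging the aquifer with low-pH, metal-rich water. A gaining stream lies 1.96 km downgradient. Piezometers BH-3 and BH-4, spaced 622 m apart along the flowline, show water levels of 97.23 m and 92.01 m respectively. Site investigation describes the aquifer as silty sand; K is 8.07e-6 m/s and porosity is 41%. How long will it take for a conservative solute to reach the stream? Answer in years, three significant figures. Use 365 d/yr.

Hydraulic gradient i = (97.23 − 92.01) / 622 = 5.22 / 622 = 0.008392
K = 8.07e-6 m/s × 86400 s/d = 0.6972 m/d
q = Ki = 0.6972 × 0.008392 = 0.005852 m/d
Seepage velocity v = q / n = 0.005852 / 0.41 = 0.01427 m/d
L = 1.96 km = 1960 m
t = L / v = 1960 / 0.01427 = 137300 d
   = 137300 / 365 = 376 yr

376 years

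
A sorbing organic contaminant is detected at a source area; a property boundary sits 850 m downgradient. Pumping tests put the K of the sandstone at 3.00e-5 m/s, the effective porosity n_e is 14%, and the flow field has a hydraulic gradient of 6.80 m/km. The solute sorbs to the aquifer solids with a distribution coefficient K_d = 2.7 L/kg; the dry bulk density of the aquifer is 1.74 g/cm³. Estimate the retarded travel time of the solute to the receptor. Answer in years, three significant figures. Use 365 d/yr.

639 years

K = 3.00e-5 m/s × 86400 s/d = 2.592 m/d
Specific discharge q = 2.592 × 0.0068 = 0.01763 m/d
Average linear velocity = 0.01763 / 0.14 = 0.1259 m/d
Retardation R = 1 + ρ_b·K_d/n = 1 + 1.74×2.7/0.14 = 34.56
Contaminant velocity v_c = v/R = 0.1259/34.56 = 0.003643 m/d
t = L/v_c = 850/0.003643 = 233300 d
   = 233300/365 = 639 yr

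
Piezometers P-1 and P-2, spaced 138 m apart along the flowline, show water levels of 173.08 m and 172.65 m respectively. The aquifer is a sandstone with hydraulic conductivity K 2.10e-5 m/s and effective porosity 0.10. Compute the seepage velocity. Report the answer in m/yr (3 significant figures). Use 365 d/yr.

Hydraulic gradient i = (173.08 − 172.65) / 138 = 0.43 / 138 = 0.003116
K = 2.10e-5 m/s × 86400 s/d = 1.814 m/d
Darcy flux q = K·i = 1.814 × 0.003116 = 0.005654 m/d
Average linear velocity = 0.005654 / 0.10 = 0.05654 m/d
   = 0.05654 × 365 = 20.6 m/yr

20.6 m/yr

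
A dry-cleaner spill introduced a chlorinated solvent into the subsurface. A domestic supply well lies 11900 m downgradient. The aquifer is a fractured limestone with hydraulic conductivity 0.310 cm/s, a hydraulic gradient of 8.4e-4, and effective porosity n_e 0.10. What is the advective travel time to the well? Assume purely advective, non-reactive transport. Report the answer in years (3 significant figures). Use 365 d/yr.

14.5 years

K = 0.310 cm/s × 864 = 267.8 m/d
Darcy flux q = K·i = 267.8 × 8.4e-4 = 0.2250 m/d
v = Ki/n = 267.8·8.4e-4/0.10 = 2.250 m/d
t = L / v = 11900 / 2.250 = 5289 d
   = 5289 / 365 = 14.5 yr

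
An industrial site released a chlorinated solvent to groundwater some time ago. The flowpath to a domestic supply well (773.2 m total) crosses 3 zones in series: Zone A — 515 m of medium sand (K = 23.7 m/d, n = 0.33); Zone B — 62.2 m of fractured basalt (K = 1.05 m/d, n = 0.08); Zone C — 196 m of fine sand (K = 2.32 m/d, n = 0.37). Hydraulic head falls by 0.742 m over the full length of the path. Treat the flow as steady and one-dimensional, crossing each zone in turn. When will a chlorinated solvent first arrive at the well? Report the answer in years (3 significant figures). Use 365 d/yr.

Steady 1-D flow in series ⇒ the Darcy flux q is identical in every zone and the zone head losses add (resistances L/K in series).
Σ(L/K) = 515/23.7 + 62.2/1.05 + 196/2.32 = 21.73 + 59.24 + 84.48 = 165.5 d
q = ΔH / Σ(L/K) = 0.742 / 165.5 = 0.004485 m/d (same in every zone)
Zone A: v = q/n = 0.004485/0.33 = 0.01359 m/d → t_A = 515/0.01359 = 37900 d
Zone B: v = q/n = 0.004485/0.08 = 0.05606 m/d → t_B = 62.2/0.05606 = 1110 d
Zone C: v = q/n = 0.004485/0.37 = 0.01212 m/d → t_C = 196/0.01212 = 16170 d
Total t = 37900 + 1110 + 16170 = 55180 d
   = 55180 / 365 = 151 yr

151 years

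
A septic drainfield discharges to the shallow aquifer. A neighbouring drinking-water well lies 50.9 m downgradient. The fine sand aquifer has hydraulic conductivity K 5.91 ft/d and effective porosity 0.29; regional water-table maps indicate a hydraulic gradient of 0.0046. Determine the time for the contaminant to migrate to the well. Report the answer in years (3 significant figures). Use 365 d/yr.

4.88 years

K = 5.91 ft/d × 0.3048 = 1.801 m/d
Darcy flux q = K·i = 1.801 × 0.0046 = 0.008286 m/d
v = Ki/n = 1.801·0.0046/0.29 = 0.02857 m/d
t = L / v = 50.9 / 0.02857 = 1781 d
   = 1781 / 365 = 4.88 yr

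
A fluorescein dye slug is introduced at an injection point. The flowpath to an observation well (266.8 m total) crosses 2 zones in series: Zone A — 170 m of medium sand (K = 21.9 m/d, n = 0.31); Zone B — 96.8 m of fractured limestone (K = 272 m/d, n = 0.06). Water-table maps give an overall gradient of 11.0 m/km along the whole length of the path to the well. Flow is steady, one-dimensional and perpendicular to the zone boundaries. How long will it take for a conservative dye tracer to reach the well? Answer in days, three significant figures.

Continuity: the same q passes through each zone, so ΔH = q·Σ(L_j/K_j) — the zones act as resistances in series.
Σ(L/K) = 170/21.9 + 96.8/272 = 7.763 + 0.3559 = 8.118 d
K_eq = L_total / Σ(L/K) = 266.8 / 8.118 = 32.86 m/d
q = K_eq · i = 32.86 × 0.011 = 0.3615 m/d (same in every zone)
Zone A: v = q/n = 0.3615/0.31 = 1.166 m/d → t_A = 170/1.166 = 145.8 d
Zone B: v = q/n = 0.3615/0.06 = 6.025 m/d → t_B = 96.8/6.025 = 16.07 d
Total t = 145.8 + 16.07 = 161.8 d

162 days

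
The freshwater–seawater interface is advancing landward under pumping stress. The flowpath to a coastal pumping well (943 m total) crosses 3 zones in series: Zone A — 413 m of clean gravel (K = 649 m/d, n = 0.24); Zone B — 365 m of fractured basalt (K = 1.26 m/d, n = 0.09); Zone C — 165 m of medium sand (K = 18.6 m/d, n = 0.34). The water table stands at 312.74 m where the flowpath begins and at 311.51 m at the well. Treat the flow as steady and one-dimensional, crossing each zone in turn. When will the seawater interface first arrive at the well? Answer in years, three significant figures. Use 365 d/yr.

125 years

Total head drop ΔH = 312.74 − 311.51 = 1.23 m
Continuity: the same q passes through each zone, so ΔH = q·Σ(L_j/K_j) — the zones act as resistances in series.
Σ(L/K) = 413/649 + 365/1.26 + 165/18.6 = 0.6364 + 289.7 + 8.871 = 299.2 d
q = ΔH / Σ(L/K) = 1.23 / 299.2 = 0.004111 m/d (same in every zone)
Zone A: v = q/n = 0.004111/0.24 = 0.01713 m/d → t_A = 413/0.01713 = 24110 d
Zone B: v = q/n = 0.004111/0.09 = 0.04568 m/d → t_B = 365/0.04568 = 7991 d
Zone C: v = q/n = 0.004111/0.34 = 0.01209 m/d → t_C = 165/0.01209 = 13650 d
Total t = 24110 + 7991 + 13650 = 45750 d
   = 45750 / 365 = 125 yr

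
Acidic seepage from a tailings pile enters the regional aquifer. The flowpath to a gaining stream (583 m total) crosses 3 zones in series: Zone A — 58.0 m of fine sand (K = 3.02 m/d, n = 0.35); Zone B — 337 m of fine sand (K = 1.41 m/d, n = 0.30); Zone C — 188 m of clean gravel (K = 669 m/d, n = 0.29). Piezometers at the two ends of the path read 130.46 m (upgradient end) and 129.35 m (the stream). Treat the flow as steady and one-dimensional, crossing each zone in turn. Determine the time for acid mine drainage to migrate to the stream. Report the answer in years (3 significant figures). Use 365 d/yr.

112 years

Total head drop ΔH = 130.46 − 129.35 = 1.11 m
Steady 1-D flow in series ⇒ the Darcy flux q is identical in every zone and the zone head losses add (resistances L/K in series).
Σ(L/K) = 58.0/3.02 + 337/1.41 + 188/669 = 19.21 + 239.0 + 0.2810 = 258.5 d
q = ΔH / Σ(L/K) = 1.11 / 258.5 = 0.004294 m/d (same in every zone)
Zone A: v = q/n = 0.004294/0.35 = 0.01227 m/d → t_A = 58.0/0.01227 = 4727 d
Zone B: v = q/n = 0.004294/0.30 = 0.01431 m/d → t_B = 337/0.01431 = 23540 d
Zone C: v = q/n = 0.004294/0.29 = 0.01481 m/d → t_C = 188/0.01481 = 12700 d
Total t = 4727 + 23540 + 12700 = 40970 d
   = 40970 / 365 = 112 yr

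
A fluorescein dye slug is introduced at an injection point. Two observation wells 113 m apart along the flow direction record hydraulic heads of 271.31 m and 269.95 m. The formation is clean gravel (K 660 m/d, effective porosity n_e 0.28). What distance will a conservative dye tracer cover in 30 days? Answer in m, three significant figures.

Hydraulic gradient i = (271.31 − 269.95) / 113 = 1.36 / 113 = 0.01204
Specific discharge q = 660 × 0.01204 = 7.943 m/d
v = Ki/n = 660·0.01204/0.28 = 28.37 m/d
L = v × T = 28.37 × 30 = 851.1 m

851 m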